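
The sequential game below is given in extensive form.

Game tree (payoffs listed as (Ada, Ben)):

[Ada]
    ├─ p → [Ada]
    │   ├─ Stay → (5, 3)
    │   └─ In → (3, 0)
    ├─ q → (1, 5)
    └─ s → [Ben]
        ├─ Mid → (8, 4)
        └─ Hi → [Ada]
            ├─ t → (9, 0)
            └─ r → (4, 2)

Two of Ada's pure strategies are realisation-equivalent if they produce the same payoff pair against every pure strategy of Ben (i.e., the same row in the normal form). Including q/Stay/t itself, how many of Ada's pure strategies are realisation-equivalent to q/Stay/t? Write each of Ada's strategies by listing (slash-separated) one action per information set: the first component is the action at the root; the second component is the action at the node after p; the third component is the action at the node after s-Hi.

4

Row for q/Stay/t (columns Mid, Hi): (1,5) (1,5).
Under q/Stay/t, Ada's choice at the node after p and at the node after s-Hi can never be reached regardless of what Ben does, so varying those choices leaves every outcome unchanged.
Holding the reachable choices fixed and varying the unreachable ones freely already gives 2 × 2 = 4 equivalent strategies.
No other strategy reproduces this row, so those 4 are the full class: q/Stay/t, q/Stay/r, q/In/t, q/In/r.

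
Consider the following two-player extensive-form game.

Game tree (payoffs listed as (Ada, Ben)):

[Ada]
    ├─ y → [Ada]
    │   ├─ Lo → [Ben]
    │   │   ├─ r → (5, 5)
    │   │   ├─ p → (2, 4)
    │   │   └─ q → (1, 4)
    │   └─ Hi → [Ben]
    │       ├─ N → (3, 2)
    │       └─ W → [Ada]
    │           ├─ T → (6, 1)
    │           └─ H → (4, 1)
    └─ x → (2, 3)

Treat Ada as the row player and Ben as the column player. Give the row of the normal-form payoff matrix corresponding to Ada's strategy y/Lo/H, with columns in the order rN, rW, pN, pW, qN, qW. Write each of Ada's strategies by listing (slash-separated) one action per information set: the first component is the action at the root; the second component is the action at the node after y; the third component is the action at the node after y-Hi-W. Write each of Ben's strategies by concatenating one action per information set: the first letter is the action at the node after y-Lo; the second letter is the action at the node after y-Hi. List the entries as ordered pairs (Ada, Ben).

(5,5) (5,5) (2,4) (2,4) (1,4) (1,4)

vs rN: Ada plays y → Ada plays Lo at [y] → Ben plays r at [y-Lo] → (5, 5)
vs rW: Ada plays y → Ada plays Lo at [y] → Ben plays r at [y-Lo] → (5, 5)
vs pN: Ada plays y → Ada plays Lo at [y] → Ben plays p at [y-Lo] → (2, 4)
vs pW: Ada plays y → Ada plays Lo at [y] → Ben plays p at [y-Lo] → (2, 4)
vs qN: Ada plays y → Ada plays Lo at [y] → Ben plays q at [y-Lo] → (1, 4)
vs qW: Ada plays y → Ada plays Lo at [y] → Ben plays q at [y-Lo] → (1, 4)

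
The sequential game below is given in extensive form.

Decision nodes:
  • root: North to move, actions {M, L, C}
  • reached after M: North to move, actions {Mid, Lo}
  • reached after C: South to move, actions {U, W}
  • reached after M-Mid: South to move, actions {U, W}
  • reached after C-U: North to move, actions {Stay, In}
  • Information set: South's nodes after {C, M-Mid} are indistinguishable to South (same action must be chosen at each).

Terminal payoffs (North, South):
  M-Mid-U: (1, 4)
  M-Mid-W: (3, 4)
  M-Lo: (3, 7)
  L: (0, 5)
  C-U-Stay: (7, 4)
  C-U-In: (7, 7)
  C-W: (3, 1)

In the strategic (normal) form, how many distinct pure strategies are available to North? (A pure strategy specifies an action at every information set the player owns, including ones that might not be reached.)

12

North owns the root with actions {M, L, C} — three choices.
North owns the node after M with actions {Mid, Lo} — two choices.
North owns the node after C-U with actions {Stay, In} — two choices.
A pure strategy fixes one action at each information set independently, so the count is the product 3 × 2 × 2 = 12.
(For reference, South has 2 pure strategies, giving a 12×2 normal-form matrix.)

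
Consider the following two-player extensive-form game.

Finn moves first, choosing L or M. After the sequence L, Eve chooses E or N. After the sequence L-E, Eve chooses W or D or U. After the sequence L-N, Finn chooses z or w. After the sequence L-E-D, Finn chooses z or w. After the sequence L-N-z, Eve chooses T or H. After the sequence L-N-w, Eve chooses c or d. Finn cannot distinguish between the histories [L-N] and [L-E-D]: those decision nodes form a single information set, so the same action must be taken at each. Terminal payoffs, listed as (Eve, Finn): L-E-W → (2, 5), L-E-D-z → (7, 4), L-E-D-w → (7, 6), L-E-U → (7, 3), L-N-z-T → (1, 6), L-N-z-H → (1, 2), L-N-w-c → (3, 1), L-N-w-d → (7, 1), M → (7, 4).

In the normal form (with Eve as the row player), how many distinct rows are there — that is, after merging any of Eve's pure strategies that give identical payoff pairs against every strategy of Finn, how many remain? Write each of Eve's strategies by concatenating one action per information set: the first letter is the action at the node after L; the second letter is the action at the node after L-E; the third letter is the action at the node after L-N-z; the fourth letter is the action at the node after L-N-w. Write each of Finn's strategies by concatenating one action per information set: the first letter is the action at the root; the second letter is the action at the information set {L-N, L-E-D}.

Eve has 24 pure strategies: EWTc, EWTd, EWHc, EWHd, EDTc, EDTd, EDHc, EDHd, EUTc, EUTd, EUHc, EUHd, NWTc, NWTd, NWHc, NWHd, NDTc, NDTd, NDHc, NDHd, NUTc, NUTd, NUHc, NUHd. Columns: Lz, Lw, Mz, Mw.
{EWTc, EWTd, EWHc, EWHd} → row (2,5) (2,5) (7,4) (7,4)
{EDTc, EDTd, EDHc, EDHd} → row (7,4) (7,6) (7,4) (7,4)
{EUTc, EUTd, EUHc, EUHd} → row (7,3) (7,3) (7,4) (7,4)
{NWTc, NDTc, NUTc} → row (1,6) (3,1) (7,4) (7,4)
{NWTd, NDTd, NUTd} → row (1,6) (7,1) (7,4) (7,4)
{NWHc, NDHc, NUHc} → row (1,2) (3,1) (7,4) (7,4)
{NWHd, NDHd, NUHd} → row (1,2) (7,1) (7,4) (7,4)
That's 7 distinct rows out of 24 strategies.

7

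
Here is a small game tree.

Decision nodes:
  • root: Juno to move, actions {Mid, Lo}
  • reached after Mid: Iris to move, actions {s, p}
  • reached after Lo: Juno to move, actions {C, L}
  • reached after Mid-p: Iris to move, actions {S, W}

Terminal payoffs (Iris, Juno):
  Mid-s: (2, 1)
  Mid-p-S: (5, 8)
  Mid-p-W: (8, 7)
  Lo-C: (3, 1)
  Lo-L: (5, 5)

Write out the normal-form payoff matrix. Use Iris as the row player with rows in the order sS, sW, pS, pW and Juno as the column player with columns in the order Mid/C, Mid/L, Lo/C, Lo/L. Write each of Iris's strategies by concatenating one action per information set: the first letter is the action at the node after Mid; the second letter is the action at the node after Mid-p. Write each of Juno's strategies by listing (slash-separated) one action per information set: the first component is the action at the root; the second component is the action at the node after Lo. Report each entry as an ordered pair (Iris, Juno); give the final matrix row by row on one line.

Row sS: Mid/C→(2,1), Mid/L→(2,1), Lo/C→(3,1), Lo/L→(5,5)
Row sW: Mid/C→(2,1), Mid/L→(2,1), Lo/C→(3,1), Lo/L→(5,5)
Row pS: Mid/C→(5,8), Mid/L→(5,8), Lo/C→(3,1), Lo/L→(5,5)
Row pW: Mid/C→(8,7), Mid/L→(8,7), Lo/C→(3,1), Lo/L→(5,5)

sS: (2,1) (2,1) (3,1) (5,5) | sW: (2,1) (2,1) (3,1) (5,5) | pS: (5,8) (5,8) (3,1) (5,5) | pW: (8,7) (8,7) (3,1) (5,5)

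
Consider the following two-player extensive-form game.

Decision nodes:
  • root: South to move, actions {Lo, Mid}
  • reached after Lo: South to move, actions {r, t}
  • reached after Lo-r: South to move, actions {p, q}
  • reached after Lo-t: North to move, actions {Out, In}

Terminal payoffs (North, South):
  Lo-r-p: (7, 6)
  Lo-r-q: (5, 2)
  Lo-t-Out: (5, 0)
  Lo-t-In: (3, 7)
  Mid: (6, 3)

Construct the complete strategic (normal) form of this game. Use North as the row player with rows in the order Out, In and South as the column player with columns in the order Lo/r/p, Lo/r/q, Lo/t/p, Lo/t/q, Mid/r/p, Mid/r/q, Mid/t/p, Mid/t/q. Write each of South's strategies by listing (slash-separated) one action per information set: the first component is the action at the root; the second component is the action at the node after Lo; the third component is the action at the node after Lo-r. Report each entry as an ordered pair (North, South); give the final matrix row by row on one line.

       Lo/r/p   Lo/r/q   Lo/t/p   Lo/t/q  Mid/r/p  Mid/r/q  Mid/t/p  Mid/t/q
 Out    (7,6)    (5,2)    (5,0)    (5,0)    (6,3)    (6,3)    (6,3)    (6,3)
  In    (7,6)    (5,2)    (3,7)    (3,7)    (6,3)    (6,3)    (6,3)    (6,3)

Out: (7,6) (5,2) (5,0) (5,0) (6,3) (6,3) (6,3) (6,3) | In: (7,6) (5,2) (3,7) (3,7) (6,3) (6,3) (6,3) (6,3)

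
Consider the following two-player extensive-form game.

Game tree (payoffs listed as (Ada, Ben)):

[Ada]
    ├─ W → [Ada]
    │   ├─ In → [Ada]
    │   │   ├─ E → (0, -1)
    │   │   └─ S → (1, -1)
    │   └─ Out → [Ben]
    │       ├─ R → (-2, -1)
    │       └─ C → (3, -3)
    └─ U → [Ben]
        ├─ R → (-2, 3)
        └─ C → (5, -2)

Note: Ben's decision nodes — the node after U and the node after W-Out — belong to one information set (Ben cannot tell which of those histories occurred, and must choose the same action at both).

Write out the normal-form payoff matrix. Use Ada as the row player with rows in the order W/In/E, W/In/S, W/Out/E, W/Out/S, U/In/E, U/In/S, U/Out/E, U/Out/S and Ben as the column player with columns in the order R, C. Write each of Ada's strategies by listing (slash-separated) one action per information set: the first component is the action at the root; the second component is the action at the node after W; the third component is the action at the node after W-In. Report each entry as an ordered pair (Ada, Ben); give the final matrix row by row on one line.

Row W/In/E: R→(0,-1), C→(0,-1)
Row W/In/S: R→(1,-1), C→(1,-1)
Row W/Out/E: R→(-2,-1), C→(3,-3)
Row W/Out/S: R→(-2,-1), C→(3,-3)
Row U/In/E: R→(-2,3), C→(5,-2)
Row U/In/S: R→(-2,3), C→(5,-2)
Row U/Out/E: R→(-2,3), C→(5,-2)
Row U/Out/S: R→(-2,3), C→(5,-2)

W/In/E: (0,-1) (0,-1) | W/In/S: (1,-1) (1,-1) | W/Out/E: (-2,-1) (3,-3) | W/Out/S: (-2,-1) (3,-3) | U/In/E: (-2,3) (5,-2) | U/In/S: (-2,3) (5,-2) | U/Out/E: (-2,3) (5,-2) | U/Out/S: (-2,3) (5,-2)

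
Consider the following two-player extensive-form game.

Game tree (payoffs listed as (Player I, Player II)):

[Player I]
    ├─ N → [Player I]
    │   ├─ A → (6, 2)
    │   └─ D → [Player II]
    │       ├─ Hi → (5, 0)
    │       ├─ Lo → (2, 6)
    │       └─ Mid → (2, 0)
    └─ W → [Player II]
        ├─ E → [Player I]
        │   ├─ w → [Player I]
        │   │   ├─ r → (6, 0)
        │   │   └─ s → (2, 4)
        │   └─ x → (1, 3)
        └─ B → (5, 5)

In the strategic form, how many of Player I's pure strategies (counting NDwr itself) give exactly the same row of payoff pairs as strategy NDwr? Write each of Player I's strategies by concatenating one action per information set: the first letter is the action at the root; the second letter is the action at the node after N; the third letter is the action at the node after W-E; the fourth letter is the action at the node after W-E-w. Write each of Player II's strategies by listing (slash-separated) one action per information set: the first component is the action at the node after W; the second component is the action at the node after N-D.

4

Row for NDwr (columns E/Hi, E/Lo, E/Mid, B/Hi, B/Lo, B/Mid): (5,0) (2,6) (2,0) (5,0) (2,6) (2,0).
Under NDwr, Player I's choice at the node after W-E and at the node after W-E-w can never be reached regardless of what Player II does, so varying those choices leaves every outcome unchanged.
Holding the reachable choices fixed and varying the unreachable ones freely already gives 2 × 2 = 4 equivalent strategies.
No other strategy reproduces this row, so those 4 are the full class: NDwr, NDws, NDxr, NDxs.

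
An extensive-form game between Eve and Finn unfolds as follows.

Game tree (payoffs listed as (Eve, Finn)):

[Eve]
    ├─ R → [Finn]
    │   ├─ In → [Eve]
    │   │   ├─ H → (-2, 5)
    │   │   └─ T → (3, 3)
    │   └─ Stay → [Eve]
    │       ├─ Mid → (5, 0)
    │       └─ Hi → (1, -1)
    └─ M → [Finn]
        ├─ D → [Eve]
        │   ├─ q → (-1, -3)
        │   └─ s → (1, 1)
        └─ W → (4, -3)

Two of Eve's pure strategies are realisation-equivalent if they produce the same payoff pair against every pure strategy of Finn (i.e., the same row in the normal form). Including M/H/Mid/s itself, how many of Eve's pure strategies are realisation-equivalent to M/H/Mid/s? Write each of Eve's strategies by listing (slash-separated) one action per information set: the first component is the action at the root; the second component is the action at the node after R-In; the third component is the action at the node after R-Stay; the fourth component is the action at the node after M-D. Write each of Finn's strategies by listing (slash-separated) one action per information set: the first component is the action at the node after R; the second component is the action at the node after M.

Row for M/H/Mid/s (columns In/D, In/W, Stay/D, Stay/W): (1,1) (4,-3) (1,1) (4,-3).
Under M/H/Mid/s, Eve's choice at the node after R-In and at the node after R-Stay can never be reached regardless of what Finn does, so varying those choices leaves every outcome unchanged.
Holding the reachable choices fixed and varying the unreachable ones freely already gives 2 × 2 = 4 equivalent strategies.
No other strategy reproduces this row, so those 4 are the full class: M/H/Mid/s, M/H/Hi/s, M/T/Mid/s, M/T/Hi/s.

4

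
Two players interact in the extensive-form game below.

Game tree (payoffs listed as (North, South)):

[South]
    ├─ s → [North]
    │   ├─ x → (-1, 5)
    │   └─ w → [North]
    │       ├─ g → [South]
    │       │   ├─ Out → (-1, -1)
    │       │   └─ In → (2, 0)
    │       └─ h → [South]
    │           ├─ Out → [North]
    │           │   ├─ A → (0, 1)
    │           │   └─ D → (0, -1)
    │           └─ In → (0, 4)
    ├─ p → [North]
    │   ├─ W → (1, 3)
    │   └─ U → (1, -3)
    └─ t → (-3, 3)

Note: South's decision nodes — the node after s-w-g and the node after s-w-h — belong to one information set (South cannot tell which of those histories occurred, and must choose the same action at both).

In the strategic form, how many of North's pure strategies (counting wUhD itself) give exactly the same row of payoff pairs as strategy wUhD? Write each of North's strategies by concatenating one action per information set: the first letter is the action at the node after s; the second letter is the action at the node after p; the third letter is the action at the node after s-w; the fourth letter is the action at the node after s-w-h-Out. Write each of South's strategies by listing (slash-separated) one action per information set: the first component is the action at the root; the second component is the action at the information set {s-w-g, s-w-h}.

1

Row for wUhD (columns s/Out, s/In, p/Out, p/In, t/Out, t/In): (0,-1) (0,4) (1,-3) (1,-3) (-3,3) (-3,3).
Every one of North's information sets is on the play path for some reply by South when North follows wUhD.
Changing the action at any of them therefore changes at least one column, so only wUhD itself gives this row.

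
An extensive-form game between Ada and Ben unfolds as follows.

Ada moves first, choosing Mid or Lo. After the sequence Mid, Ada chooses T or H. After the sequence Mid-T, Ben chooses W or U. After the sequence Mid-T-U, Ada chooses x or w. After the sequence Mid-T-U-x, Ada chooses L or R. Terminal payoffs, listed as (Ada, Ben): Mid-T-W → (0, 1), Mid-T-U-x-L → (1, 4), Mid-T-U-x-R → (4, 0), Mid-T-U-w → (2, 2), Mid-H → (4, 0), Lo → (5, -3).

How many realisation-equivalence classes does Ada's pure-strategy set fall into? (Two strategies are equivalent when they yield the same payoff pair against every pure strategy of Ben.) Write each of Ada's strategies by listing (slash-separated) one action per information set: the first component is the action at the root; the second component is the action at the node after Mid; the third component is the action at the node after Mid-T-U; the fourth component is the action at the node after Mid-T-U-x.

5

Ada has 16 pure strategies: Mid/T/x/L, Mid/T/x/R, Mid/T/w/L, Mid/T/w/R, Mid/H/x/L, Mid/H/x/R, Mid/H/w/L, Mid/H/w/R, Lo/T/x/L, Lo/T/x/R, Lo/T/w/L, Lo/T/w/R, Lo/H/x/L, Lo/H/x/R, Lo/H/w/L, Lo/H/w/R. Columns: W, U.
{Mid/T/x/L} → row (0,1) (1,4)
{Mid/T/x/R} → row (0,1) (4,0)
{Mid/T/w/L, Mid/T/w/R} → row (0,1) (2,2)
{Mid/H/x/L, Mid/H/x/R, Mid/H/w/L, Mid/H/w/R} → row (4,0) (4,0)
{Lo/T/x/L, Lo/T/x/R, Lo/T/w/L, Lo/T/w/R, Lo/H/x/L, Lo/H/x/R, Lo/H/w/L, Lo/H/w/R} → row (5,-3) (5,-3)
That's 5 distinct rows out of 16 strategies.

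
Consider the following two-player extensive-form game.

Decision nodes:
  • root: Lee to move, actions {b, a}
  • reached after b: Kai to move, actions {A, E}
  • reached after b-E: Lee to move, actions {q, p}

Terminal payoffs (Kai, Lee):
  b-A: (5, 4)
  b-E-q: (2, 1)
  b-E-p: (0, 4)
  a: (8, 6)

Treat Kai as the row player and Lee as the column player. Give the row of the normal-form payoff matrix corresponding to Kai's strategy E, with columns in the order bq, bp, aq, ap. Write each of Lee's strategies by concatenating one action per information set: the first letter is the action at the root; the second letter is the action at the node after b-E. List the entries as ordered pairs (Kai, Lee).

(2,1) (0,4) (8,6) (8,6)

vs bq: Lee plays b → Kai plays E at [b] → Lee plays q at [b-E] → (2, 1)
vs bp: Lee plays b → Kai plays E at [b] → Lee plays p at [b-E] → (0, 4)
vs aq: Lee plays a → (8, 6)
vs ap: Lee plays a → (8, 6)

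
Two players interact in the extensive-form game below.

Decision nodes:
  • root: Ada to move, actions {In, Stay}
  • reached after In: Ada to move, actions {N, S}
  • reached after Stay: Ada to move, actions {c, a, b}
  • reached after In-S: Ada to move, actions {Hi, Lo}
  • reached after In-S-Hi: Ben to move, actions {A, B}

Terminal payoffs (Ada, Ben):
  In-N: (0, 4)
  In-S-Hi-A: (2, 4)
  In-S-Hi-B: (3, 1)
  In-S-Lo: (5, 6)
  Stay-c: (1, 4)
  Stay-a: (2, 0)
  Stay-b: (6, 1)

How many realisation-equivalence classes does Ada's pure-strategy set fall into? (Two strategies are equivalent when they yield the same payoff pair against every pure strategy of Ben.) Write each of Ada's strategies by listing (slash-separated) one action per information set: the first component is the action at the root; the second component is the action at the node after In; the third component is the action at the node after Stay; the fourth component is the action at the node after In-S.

6

Ada has 24 pure strategies: In/N/c/Hi, In/N/c/Lo, In/N/a/Hi, In/N/a/Lo, In/N/b/Hi, In/N/b/Lo, In/S/c/Hi, In/S/c/Lo, In/S/a/Hi, In/S/a/Lo, In/S/b/Hi, In/S/b/Lo, Stay/N/c/Hi, Stay/N/c/Lo, Stay/N/a/Hi, Stay/N/a/Lo, Stay/N/b/Hi, Stay/N/b/Lo, Stay/S/c/Hi, Stay/S/c/Lo, Stay/S/a/Hi, Stay/S/a/Lo, Stay/S/b/Hi, Stay/S/b/Lo. Columns: A, B.
{In/N/c/Hi, In/N/c/Lo, In/N/a/Hi, In/N/a/Lo, In/N/b/Hi, In/N/b/Lo} → row (0,4) (0,4)
{In/S/c/Hi, In/S/a/Hi, In/S/b/Hi} → row (2,4) (3,1)
{In/S/c/Lo, In/S/a/Lo, In/S/b/Lo} → row (5,6) (5,6)
{Stay/N/c/Hi, Stay/N/c/Lo, Stay/S/c/Hi, Stay/S/c/Lo} → row (1,4) (1,4)
{Stay/N/a/Hi, Stay/N/a/Lo, Stay/S/a/Hi, Stay/S/a/Lo} → row (2,0) (2,0)
{Stay/N/b/Hi, Stay/N/b/Lo, Stay/S/b/Hi, Stay/S/b/Lo} → row (6,1) (6,1)
That's 6 distinct rows out of 24 strategies.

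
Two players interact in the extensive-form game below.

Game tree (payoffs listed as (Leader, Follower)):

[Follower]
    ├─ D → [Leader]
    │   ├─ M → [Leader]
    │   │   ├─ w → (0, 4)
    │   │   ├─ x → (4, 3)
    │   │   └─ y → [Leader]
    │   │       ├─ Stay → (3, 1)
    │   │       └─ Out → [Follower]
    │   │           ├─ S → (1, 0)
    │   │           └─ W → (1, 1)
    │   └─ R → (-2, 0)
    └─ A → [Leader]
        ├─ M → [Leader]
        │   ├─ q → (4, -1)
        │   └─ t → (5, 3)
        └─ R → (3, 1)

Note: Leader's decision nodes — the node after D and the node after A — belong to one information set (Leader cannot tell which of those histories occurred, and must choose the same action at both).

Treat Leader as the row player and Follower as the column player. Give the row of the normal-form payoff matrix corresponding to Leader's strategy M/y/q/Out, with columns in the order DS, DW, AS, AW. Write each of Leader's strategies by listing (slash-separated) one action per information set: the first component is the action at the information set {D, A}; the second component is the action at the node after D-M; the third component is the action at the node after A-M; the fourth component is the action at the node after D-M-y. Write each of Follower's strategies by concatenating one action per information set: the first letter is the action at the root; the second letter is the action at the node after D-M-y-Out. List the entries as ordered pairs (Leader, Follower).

vs DS: Follower plays D → Leader plays M at [D] → Leader plays y at [D-M] → Leader plays Out at [D-M-y] → Follower plays S at [D-M-y-Out] → (1, 0)
vs DW: Follower plays D → Leader plays M at [D] → Leader plays y at [D-M] → Leader plays Out at [D-M-y] → Follower plays W at [D-M-y-Out] → (1, 1)
vs AS: Follower plays A → Leader plays M at [A] → Leader plays q at [A-M] → (4, -1)
vs AW: Follower plays A → Leader plays M at [A] → Leader plays q at [A-M] → (4, -1)

(1,0) (1,1) (4,-1) (4,-1)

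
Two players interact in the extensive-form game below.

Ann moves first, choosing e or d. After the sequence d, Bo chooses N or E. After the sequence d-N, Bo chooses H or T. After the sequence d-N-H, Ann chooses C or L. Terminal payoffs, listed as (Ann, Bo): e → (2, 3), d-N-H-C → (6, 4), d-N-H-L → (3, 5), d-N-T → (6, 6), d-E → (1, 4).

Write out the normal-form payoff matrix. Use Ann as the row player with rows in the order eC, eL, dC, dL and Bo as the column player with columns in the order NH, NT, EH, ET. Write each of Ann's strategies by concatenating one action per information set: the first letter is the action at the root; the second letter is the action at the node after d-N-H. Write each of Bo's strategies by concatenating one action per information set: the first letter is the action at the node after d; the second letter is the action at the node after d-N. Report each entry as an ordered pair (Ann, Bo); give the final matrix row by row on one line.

           NH       NT       EH       ET
  eC    (2,3)    (2,3)    (2,3)    (2,3)
  eL    (2,3)    (2,3)    (2,3)    (2,3)
  dC    (6,4)    (6,6)    (1,4)    (1,4)
  dL    (3,5)    (6,6)    (1,4)    (1,4)

eC: (2,3) (2,3) (2,3) (2,3) | eL: (2,3) (2,3) (2,3) (2,3) | dC: (6,4) (6,6) (1,4) (1,4) | dL: (3,5) (6,6) (1,4) (1,4)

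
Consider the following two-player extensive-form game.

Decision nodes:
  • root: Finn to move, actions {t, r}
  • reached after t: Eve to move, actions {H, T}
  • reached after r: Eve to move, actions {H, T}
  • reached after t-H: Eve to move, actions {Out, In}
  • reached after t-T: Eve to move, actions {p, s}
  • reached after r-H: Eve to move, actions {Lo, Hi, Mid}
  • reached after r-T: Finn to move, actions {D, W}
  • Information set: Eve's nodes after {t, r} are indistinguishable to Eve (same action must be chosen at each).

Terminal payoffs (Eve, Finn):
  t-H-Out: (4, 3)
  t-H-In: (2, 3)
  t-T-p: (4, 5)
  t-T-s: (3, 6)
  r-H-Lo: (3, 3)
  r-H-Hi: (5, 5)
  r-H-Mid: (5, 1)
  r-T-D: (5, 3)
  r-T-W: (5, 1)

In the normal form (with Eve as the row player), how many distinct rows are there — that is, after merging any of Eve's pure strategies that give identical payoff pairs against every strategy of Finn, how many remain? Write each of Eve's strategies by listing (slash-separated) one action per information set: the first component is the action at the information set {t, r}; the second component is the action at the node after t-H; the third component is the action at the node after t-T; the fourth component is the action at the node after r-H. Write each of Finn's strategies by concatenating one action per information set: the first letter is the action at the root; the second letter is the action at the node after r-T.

Eve has 24 pure strategies: H/Out/p/Lo, H/Out/p/Hi, H/Out/p/Mid, H/Out/s/Lo, H/Out/s/Hi, H/Out/s/Mid, H/In/p/Lo, H/In/p/Hi, H/In/p/Mid, H/In/s/Lo, H/In/s/Hi, H/In/s/Mid, T/Out/p/Lo, T/Out/p/Hi, T/Out/p/Mid, T/Out/s/Lo, T/Out/s/Hi, T/Out/s/Mid, T/In/p/Lo, T/In/p/Hi, T/In/p/Mid, T/In/s/Lo, T/In/s/Hi, T/In/s/Mid. Columns: tD, tW, rD, rW.
{H/Out/p/Lo, H/Out/s/Lo} → row (4,3) (4,3) (3,3) (3,3)
{H/Out/p/Hi, H/Out/s/Hi} → row (4,3) (4,3) (5,5) (5,5)
{H/Out/p/Mid, H/Out/s/Mid} → row (4,3) (4,3) (5,1) (5,1)
{H/In/p/Lo, H/In/s/Lo} → row (2,3) (2,3) (3,3) (3,3)
{H/In/p/Hi, H/In/s/Hi} → row (2,3) (2,3) (5,5) (5,5)
{H/In/p/Mid, H/In/s/Mid} → row (2,3) (2,3) (5,1) (5,1)
{T/Out/p/Lo, T/Out/p/Hi, T/Out/p/Mid, T/In/p/Lo, T/In/p/Hi, T/In/p/Mid} → row (4,5) (4,5) (5,3) (5,1)
{T/Out/s/Lo, T/Out/s/Hi, T/Out/s/Mid, T/In/s/Lo, T/In/s/Hi, T/In/s/Mid} → row (3,6) (3,6) (5,3) (5,1)
That's 8 distinct rows out of 24 strategies.

8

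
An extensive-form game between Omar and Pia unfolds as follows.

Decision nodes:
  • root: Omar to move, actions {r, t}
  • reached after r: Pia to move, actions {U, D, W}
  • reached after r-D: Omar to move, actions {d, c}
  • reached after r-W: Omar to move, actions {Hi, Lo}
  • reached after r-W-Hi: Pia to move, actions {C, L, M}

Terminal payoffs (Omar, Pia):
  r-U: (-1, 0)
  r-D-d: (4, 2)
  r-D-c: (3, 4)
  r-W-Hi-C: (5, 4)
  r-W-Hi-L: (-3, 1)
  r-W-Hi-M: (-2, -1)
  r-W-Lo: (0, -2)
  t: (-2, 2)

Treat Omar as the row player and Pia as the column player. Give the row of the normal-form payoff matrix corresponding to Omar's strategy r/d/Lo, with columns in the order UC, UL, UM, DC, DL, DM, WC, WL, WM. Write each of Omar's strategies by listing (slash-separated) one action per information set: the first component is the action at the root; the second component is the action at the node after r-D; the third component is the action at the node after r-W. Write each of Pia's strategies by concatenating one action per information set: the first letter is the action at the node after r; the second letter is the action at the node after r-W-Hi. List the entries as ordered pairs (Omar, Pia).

(-1,0) (-1,0) (-1,0) (4,2) (4,2) (4,2) (0,-2) (0,-2) (0,-2)

vs UC: Omar plays r → Pia plays U at [r] → (-1, 0)
vs UL: Omar plays r → Pia plays U at [r] → (-1, 0)
vs UM: Omar plays r → Pia plays U at [r] → (-1, 0)
vs DC: Omar plays r → Pia plays D at [r] → Omar plays d at [r-D] → (4, 2)
vs DL: Omar plays r → Pia plays D at [r] → Omar plays d at [r-D] → (4, 2)
vs DM: Omar plays r → Pia plays D at [r] → Omar plays d at [r-D] → (4, 2)
vs WC: Omar plays r → Pia plays W at [r] → Omar plays Lo at [r-W] → (0, -2)
vs WL: Omar plays r → Pia plays W at [r] → Omar plays Lo at [r-W] → (0, -2)
vs WM: Omar plays r → Pia plays W at [r] → Omar plays Lo at [r-W] → (0, -2)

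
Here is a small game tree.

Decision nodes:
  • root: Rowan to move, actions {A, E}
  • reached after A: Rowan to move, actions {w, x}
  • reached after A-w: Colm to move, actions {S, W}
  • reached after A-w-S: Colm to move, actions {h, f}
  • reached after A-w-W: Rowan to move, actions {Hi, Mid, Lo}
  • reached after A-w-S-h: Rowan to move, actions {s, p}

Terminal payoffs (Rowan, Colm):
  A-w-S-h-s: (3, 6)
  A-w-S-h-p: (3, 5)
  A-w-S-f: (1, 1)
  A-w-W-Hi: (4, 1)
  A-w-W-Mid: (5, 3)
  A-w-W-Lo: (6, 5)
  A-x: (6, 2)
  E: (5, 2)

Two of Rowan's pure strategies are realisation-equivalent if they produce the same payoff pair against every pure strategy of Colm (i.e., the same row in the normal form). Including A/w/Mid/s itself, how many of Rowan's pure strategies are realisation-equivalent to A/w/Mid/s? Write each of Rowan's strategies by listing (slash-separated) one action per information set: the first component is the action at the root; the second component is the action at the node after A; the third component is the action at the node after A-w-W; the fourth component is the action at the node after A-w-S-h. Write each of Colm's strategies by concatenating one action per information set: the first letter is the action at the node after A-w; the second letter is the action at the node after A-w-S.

Row for A/w/Mid/s (columns Sh, Sf, Wh, Wf): (3,6) (1,1) (5,3) (5,3).
Every one of Rowan's information sets is on the play path for some reply by Colm when Rowan follows A/w/Mid/s.
Changing the action at any of them therefore changes at least one column, so only A/w/Mid/s itself gives this row.

1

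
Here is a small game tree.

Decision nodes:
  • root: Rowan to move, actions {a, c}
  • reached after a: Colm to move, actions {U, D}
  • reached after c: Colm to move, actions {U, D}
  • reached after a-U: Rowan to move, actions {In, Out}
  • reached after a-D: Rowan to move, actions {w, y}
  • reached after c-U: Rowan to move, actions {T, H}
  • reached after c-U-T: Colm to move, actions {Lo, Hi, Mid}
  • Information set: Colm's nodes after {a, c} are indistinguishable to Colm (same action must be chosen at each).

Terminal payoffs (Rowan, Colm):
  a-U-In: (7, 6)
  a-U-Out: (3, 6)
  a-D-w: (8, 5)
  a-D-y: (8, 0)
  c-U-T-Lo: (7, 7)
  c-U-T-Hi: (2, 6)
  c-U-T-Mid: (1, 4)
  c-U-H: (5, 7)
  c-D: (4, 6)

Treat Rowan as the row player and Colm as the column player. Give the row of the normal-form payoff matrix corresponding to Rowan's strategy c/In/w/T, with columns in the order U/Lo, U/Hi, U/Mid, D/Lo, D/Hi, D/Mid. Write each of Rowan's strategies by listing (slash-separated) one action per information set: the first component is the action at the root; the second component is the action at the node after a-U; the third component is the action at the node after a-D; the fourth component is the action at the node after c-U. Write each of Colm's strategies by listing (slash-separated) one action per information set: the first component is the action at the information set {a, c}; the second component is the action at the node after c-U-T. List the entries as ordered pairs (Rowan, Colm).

vs U/Lo: Rowan plays c → Colm plays U at [c] → Rowan plays T at [c-U] → Colm plays Lo at [c-U-T] → (7, 7)
vs U/Hi: Rowan plays c → Colm plays U at [c] → Rowan plays T at [c-U] → Colm plays Hi at [c-U-T] → (2, 6)
vs U/Mid: Rowan plays c → Colm plays U at [c] → Rowan plays T at [c-U] → Colm plays Mid at [c-U-T] → (1, 4)
vs D/Lo: Rowan plays c → Colm plays D at [c] → (4, 6)
vs D/Hi: Rowan plays c → Colm plays D at [c] → (4, 6)
vs D/Mid: Rowan plays c → Colm plays D at [c] → (4, 6)

(7,7) (2,6) (1,4) (4,6) (4,6) (4,6)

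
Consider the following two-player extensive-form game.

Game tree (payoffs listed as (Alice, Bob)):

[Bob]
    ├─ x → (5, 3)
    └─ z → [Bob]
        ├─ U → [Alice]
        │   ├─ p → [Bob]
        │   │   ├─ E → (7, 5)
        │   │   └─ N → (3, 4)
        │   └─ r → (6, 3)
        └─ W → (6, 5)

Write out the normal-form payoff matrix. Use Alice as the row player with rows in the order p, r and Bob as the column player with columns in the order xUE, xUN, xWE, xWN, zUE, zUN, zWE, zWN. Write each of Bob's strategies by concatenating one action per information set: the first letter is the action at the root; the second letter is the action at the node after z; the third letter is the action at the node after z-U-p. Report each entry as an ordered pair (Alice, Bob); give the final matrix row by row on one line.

p: (5,3) (5,3) (5,3) (5,3) (7,5) (3,4) (6,5) (6,5) | r: (5,3) (5,3) (5,3) (5,3) (6,3) (6,3) (6,5) (6,5)

Row p: xUE→(5,3), xUN→(5,3), xWE→(5,3), xWN→(5,3), zUE→(7,5), zUN→(3,4), zWE→(6,5), zWN→(6,5)
Row r: xUE→(5,3), xUN→(5,3), xWE→(5,3), xWN→(5,3), zUE→(6,3), zUN→(6,3), zWE→(6,5), zWN→(6,5)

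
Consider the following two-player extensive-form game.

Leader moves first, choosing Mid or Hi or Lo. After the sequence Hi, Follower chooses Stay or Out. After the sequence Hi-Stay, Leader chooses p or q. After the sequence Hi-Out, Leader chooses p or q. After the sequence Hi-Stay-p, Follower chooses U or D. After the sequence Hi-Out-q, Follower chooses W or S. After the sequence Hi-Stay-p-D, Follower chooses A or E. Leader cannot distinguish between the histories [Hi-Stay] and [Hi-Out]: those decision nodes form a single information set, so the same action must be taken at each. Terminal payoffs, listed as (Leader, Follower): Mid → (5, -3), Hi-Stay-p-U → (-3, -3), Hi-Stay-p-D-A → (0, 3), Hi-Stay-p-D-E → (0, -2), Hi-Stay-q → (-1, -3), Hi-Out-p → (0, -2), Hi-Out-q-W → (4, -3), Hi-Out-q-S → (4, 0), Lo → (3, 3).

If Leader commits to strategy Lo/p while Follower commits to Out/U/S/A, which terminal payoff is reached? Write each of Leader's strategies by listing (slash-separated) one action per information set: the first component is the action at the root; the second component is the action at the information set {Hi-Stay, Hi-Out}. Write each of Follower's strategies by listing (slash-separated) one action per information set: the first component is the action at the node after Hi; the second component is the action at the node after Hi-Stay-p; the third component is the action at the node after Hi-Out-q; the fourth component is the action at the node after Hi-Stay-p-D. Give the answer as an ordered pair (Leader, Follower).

Trace the play path from the root:
  Leader plays Lo
→ terminal payoff (3, 3).
(Leader's choice at the information set {Hi-Stay, Hi-Out} is never reached on this path, so it doesn't affect the outcome.)

(3, 3)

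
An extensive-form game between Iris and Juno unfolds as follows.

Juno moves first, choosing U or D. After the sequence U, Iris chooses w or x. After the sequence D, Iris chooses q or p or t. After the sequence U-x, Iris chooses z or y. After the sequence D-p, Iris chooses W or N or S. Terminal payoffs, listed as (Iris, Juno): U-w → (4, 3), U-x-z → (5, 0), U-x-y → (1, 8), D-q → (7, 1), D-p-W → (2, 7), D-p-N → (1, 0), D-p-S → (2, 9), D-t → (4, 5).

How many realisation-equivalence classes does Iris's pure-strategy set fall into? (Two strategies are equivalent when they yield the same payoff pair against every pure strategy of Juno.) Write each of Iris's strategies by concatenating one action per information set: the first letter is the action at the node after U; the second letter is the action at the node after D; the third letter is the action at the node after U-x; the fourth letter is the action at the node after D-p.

Iris has 36 pure strategies: wqzW, wqzN, wqzS, wqyW, wqyN, wqyS, wpzW, wpzN, wpzS, wpyW, wpyN, wpyS, wtzW, wtzN, wtzS, wtyW, wtyN, wtyS, xqzW, xqzN, xqzS, xqyW, xqyN, xqyS, xpzW, xpzN, xpzS, xpyW, xpyN, xpyS, xtzW, xtzN, xtzS, xtyW, xtyN, xtyS. Columns: U, D.
{wqzW, wqzN, wqzS, wqyW, wqyN, wqyS} → row (4,3) (7,1)
{wpzW, wpyW} → row (4,3) (2,7)
{wpzN, wpyN} → row (4,3) (1,0)
{wpzS, wpyS} → row (4,3) (2,9)
{wtzW, wtzN, wtzS, wtyW, wtyN, wtyS} → row (4,3) (4,5)
{xqzW, xqzN, xqzS} → row (5,0) (7,1)
{xqyW, xqyN, xqyS} → row (1,8) (7,1)
{xpzW} → row (5,0) (2,7)
{xpzN} → row (5,0) (1,0)
{xpzS} → row (5,0) (2,9)
{xpyW} → row (1,8) (2,7)
{xpyN} → row (1,8) (1,0)
{xpyS} → row (1,8) (2,9)
{xtzW, xtzN, xtzS} → row (5,0) (4,5)
{xtyW, xtyN, xtyS} → row (1,8) (4,5)
That's 15 distinct rows out of 36 strategies.

15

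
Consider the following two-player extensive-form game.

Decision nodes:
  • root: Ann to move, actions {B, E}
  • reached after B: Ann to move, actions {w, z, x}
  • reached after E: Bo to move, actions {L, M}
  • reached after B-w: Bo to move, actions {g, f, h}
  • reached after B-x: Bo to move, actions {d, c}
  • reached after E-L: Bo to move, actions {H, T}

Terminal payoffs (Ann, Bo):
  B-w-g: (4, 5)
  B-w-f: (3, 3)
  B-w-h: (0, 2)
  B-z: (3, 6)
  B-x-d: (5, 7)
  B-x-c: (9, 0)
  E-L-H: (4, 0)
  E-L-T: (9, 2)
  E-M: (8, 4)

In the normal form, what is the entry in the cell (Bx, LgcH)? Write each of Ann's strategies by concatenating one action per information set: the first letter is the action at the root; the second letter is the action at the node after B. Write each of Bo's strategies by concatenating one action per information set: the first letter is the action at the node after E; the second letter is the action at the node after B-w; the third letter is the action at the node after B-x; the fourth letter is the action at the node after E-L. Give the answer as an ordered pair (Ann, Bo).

Trace the play path from the root:
  Ann plays B
  Ann plays x at [B]
  Bo plays c at [B-x]
→ terminal payoff (9, 0).
(Bo's choice at the node after E is never reached on this path, so it doesn't affect the outcome.)

(9, 0)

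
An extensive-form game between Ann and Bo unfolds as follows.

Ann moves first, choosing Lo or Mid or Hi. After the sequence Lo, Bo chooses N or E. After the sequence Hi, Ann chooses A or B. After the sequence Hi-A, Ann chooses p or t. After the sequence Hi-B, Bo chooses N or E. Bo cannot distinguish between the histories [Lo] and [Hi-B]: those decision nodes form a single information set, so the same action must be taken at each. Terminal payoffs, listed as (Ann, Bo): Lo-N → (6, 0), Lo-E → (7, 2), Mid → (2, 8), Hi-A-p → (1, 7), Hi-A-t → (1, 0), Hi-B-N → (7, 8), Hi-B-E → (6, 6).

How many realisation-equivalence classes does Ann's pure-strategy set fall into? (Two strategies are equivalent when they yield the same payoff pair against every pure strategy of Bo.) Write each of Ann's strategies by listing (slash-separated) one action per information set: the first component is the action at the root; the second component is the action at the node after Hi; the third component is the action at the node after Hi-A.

5

Ann has 12 pure strategies: Lo/A/p, Lo/A/t, Lo/B/p, Lo/B/t, Mid/A/p, Mid/A/t, Mid/B/p, Mid/B/t, Hi/A/p, Hi/A/t, Hi/B/p, Hi/B/t. Columns: N, E.
{Lo/A/p, Lo/A/t, Lo/B/p, Lo/B/t} → row (6,0) (7,2)
{Mid/A/p, Mid/A/t, Mid/B/p, Mid/B/t} → row (2,8) (2,8)
{Hi/A/p} → row (1,7) (1,7)
{Hi/A/t} → row (1,0) (1,0)
{Hi/B/p, Hi/B/t} → row (7,8) (6,6)
That's 5 distinct rows out of 12 strategies.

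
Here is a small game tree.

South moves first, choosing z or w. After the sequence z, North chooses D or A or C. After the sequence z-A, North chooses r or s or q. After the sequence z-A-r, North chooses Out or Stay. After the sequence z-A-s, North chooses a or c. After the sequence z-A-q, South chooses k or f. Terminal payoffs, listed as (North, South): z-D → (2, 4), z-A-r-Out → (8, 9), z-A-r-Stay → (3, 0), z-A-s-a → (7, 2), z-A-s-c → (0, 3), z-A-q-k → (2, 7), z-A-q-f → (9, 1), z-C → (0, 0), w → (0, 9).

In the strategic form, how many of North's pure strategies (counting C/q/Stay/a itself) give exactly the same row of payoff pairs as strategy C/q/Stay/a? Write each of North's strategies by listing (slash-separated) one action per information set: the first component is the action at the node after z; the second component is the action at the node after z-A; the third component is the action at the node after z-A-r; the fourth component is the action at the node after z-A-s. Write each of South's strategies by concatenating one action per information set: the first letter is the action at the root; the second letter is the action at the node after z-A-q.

12

Row for C/q/Stay/a (columns zk, zf, wk, wf): (0,0) (0,0) (0,9) (0,9).
Under C/q/Stay/a, North's choice at the node after z-A and at the node after z-A-r and at the node after z-A-s can never be reached regardless of what South does, so varying those choices leaves every outcome unchanged.
Holding the reachable choices fixed and varying the unreachable ones freely already gives 3 × 2 × 2 = 12 equivalent strategies.
No other strategy reproduces this row, so those 12 are the full class: C/r/Out/a, C/r/Out/c, C/r/Stay/a, C/r/Stay/c, C/s/Out/a, C/s/Out/c, C/s/Stay/a, C/s/Stay/c, C/q/Out/a, C/q/Out/c, C/q/Stay/a, C/q/Stay/c.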